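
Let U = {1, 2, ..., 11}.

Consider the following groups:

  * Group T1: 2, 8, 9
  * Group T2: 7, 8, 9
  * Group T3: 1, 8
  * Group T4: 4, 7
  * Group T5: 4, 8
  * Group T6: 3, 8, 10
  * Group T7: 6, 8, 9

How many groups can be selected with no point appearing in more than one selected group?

T4, T6 are pairwise disjoint (T4={4,7}; T6={3,8,10}).
Every remaining group overlaps one of these, and no 3 of the listed groups are pairwise disjoint, so 2 is the maximum.

2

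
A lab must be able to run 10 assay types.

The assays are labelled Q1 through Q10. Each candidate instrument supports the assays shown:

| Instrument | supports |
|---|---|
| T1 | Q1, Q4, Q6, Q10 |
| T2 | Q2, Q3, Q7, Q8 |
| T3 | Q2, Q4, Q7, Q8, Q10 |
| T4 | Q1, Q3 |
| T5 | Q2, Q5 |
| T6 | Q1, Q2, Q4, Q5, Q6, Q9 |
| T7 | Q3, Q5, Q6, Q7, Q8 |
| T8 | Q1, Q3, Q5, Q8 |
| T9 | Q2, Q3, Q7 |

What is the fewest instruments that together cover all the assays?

Take {T3, T6, T9}. Their union is {Q1, Q2, Q3, Q4, Q5, Q6, Q7, Q8, Q9, Q10}, which is all 10 assays.
Only T6 contains Q9, so T6 is forced; the remaining 4 assays need at least 2 more instruments (each remaining instrument adds at most 3) — so at least 3 instruments are needed, and 3 is optimal.

3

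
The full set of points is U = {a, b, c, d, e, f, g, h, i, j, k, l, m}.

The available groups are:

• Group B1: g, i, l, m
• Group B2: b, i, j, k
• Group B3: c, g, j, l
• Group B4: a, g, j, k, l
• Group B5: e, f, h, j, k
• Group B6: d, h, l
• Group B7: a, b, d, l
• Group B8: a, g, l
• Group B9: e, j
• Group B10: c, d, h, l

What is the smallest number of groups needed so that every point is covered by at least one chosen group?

B1, B3, B5, and B7 cover everything between them: the union {a, b, c, d, e, f, g, h, i, j, k, l, m} is all of U.
No 3 of the 10 groups cover everything (all 120 combinations miss at least one point), so 4 is optimal.

4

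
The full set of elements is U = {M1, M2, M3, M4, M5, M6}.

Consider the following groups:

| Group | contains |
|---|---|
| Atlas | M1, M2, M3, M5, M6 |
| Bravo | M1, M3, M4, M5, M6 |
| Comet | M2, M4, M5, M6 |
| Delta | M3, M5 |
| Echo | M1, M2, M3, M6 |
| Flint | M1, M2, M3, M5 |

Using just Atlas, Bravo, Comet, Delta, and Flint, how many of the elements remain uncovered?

0

Union of Atlas, Bravo, Comet, Delta, Flint = {M1, M2, M3, M4, M5, M6} — that's every element, so 0 are uncovered.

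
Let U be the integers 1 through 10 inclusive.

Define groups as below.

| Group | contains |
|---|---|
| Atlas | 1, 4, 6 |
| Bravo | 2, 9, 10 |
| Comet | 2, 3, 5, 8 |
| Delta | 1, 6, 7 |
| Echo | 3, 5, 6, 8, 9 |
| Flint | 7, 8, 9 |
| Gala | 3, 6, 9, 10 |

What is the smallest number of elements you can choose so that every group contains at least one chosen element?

The 3 elements {1, 3, 9} hit every group.
No choice of 2 elements meets every group, so 3 is the minimum.

3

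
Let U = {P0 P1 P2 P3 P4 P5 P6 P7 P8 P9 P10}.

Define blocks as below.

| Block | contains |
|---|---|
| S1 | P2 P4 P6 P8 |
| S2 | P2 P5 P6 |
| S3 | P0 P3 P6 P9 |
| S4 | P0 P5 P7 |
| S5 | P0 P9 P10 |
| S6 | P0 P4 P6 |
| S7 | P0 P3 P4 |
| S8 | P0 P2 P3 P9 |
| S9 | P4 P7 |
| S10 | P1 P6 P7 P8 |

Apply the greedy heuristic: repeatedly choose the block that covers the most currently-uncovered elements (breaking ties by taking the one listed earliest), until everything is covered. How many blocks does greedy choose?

Greedy: pick S1 (covers 4 new) → pick S3 (covers 3 new) → pick S4 (covers 2 new) → pick S5 (covers 1 new) → pick S10 (covers 1 new). Total picks: 5.
(The true minimum cover uses only 4 blocks, so greedy is not optimal here.)

5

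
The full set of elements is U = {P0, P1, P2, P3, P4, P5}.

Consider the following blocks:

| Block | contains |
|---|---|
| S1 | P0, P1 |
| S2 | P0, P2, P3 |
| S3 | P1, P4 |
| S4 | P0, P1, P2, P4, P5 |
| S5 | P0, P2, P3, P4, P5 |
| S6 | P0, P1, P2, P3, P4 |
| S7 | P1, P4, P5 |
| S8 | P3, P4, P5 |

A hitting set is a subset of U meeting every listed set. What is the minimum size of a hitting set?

2

The 2 elements {P1, P3} hit every block.
The blocks S2, S7 are pairwise disjoint, so any hitting set needs a separate element for each — at least 2. Hence 2 is optimal.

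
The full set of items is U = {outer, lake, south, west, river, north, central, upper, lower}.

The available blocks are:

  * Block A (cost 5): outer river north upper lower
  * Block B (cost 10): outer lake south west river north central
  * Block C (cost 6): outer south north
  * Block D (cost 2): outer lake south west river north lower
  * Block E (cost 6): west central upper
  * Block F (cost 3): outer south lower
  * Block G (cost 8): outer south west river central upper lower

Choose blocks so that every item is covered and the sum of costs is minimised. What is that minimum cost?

D, E together cover every item (D ∪ E = {outer, lake, south, west, river, north, central, upper, lower}); total cost 2 + 6 = 8.
No covering selection has total cost below 8.

8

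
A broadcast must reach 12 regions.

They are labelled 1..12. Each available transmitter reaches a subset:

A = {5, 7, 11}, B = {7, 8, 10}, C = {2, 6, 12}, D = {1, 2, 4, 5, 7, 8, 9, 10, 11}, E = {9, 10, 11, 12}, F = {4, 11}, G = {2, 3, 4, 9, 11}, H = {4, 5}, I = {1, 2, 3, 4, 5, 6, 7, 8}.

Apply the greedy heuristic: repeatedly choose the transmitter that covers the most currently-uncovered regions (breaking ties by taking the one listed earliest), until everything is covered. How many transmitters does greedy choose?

Greedy: pick D (covers 9 new) → pick C (covers 2 new) → pick G (covers 1 new). Total picks: 3.
(The true minimum cover uses only 2 transmitters, so greedy is not optimal here.)

3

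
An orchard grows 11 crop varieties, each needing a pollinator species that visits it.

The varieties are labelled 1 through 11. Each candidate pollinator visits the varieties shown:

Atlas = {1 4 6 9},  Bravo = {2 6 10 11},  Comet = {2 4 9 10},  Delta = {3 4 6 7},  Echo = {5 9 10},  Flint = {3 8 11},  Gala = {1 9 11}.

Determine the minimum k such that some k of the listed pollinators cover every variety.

Take {Comet, Delta, Echo, Flint, Gala}. Their union is {1, 2, 3, 4, 5, 6, 7, 8, 9, 10, 11}, which is all 11 varieties.
No 4 of the 7 pollinators cover everything (all 35 combinations miss at least one variety), so 5 is optimal.

5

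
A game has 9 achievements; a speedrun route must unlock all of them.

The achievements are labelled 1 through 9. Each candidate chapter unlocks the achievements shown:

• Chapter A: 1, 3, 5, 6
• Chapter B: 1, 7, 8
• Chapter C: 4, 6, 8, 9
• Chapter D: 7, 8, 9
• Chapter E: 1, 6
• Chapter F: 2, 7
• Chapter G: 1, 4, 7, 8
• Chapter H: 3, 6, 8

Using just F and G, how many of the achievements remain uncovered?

Union of F, G = {1, 2, 4, 7, 8}.
Not covered: 3, 5, 6, 9 — 4 achievements.

4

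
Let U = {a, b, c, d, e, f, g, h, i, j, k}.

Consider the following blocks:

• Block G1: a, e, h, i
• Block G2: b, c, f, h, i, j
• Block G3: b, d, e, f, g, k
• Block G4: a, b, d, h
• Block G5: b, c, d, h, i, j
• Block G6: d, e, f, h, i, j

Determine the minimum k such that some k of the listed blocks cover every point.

Take {G3, G4, G5}. Their union is {a, b, c, d, e, f, g, h, i, j, k}, which is all 11 points.
Only G3 contains g, so G3 is forced; the remaining 5 points need at least 2 more blocks (each remaining block adds at most 4) — so at least 3 blocks are needed, and 3 is optimal.

3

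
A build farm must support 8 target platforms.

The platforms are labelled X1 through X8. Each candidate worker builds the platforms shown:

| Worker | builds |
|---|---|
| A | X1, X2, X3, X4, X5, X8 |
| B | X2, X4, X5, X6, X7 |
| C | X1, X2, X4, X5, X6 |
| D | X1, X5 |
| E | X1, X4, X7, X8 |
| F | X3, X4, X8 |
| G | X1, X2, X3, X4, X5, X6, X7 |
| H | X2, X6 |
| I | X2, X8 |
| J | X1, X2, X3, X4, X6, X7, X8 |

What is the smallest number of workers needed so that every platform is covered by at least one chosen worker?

Take {E, G}. Their union is {X1, X2, X3, X4, X5, X6, X7, X8}, which is all 8 platforms.
No single worker has all 8 platforms (the largest, G, has 7), so 2 is optimal.

2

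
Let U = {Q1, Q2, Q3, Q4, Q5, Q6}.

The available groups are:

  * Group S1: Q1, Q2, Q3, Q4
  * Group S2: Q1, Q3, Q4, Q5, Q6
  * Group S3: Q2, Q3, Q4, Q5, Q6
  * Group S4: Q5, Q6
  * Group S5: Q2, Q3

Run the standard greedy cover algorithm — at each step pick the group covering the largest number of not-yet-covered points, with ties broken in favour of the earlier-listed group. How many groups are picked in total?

Greedy: pick S2 (covers 5 new) → pick S1 (covers 1 new). Total picks: 2.

2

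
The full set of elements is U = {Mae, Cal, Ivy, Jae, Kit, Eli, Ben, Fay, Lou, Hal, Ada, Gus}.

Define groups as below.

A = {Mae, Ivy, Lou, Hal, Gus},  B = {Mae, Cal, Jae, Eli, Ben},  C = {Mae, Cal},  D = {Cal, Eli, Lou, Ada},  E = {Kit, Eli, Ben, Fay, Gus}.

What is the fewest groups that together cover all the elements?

A, B, D, and E cover everything between them: the union {Mae, Cal, Ivy, Jae, Kit, Eli, Ben, Fay, Lou, Hal, Ada, Gus} is all of U.
No 3 of the 5 groups cover everything (all 10 combinations miss at least one element), so 4 is optimal.

4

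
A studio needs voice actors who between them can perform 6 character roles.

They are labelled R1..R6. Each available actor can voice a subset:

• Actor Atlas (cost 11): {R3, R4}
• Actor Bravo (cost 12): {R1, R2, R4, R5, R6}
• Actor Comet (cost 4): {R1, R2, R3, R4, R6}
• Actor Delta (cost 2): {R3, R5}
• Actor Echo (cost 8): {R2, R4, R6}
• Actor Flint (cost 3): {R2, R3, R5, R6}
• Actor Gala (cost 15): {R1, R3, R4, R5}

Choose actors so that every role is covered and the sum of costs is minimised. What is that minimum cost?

Comet, Delta together cover every role (Comet ∪ Delta = {R1, R2, R3, R4, R5, R6}); total cost 4 + 2 = 6.
The greedy pick Flint, Comet costs 7; no covering selection beats 6.

6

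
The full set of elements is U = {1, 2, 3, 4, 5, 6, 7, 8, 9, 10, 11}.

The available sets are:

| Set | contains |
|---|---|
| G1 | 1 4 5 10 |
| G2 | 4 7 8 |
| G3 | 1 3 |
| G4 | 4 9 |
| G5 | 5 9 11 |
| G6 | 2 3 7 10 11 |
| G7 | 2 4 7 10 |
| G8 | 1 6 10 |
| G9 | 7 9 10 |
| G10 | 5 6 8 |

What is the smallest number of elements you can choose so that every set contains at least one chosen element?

The 4 elements {1, 2, 8, 9} hit every set.
No choice of 3 elements meets every set, so 4 is the minimum.

4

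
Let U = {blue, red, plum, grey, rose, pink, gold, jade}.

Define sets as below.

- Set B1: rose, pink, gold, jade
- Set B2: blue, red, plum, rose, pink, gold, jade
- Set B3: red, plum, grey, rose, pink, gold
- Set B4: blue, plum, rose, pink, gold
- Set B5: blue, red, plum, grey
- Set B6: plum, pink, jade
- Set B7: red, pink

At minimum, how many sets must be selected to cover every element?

Take {B1, B5}. Their union is {blue, red, plum, grey, rose, pink, gold, jade}, which is all 8 elements.
No single set has all 8 elements (the largest, B2, has 7), so 2 is optimal.

2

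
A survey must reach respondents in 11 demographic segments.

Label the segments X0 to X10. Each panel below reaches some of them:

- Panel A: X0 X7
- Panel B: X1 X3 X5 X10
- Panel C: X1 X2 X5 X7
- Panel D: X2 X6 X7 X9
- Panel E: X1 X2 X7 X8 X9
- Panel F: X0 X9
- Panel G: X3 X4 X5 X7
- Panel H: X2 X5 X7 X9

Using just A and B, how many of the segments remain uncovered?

5

Union of A, B = {X0, X1, X3, X5, X7, X10}.
Not covered: X2, X4, X6, X8, X9 — 5 segments.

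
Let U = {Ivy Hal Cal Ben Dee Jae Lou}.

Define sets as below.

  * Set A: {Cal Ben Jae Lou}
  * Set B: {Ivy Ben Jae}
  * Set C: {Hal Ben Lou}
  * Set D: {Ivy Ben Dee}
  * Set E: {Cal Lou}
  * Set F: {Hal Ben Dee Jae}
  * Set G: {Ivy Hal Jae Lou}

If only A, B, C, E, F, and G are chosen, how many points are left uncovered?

Union of A, B, C, E, F, G = {Ivy, Hal, Cal, Ben, Dee, Jae, Lou} — that's every point, so 0 are uncovered.

0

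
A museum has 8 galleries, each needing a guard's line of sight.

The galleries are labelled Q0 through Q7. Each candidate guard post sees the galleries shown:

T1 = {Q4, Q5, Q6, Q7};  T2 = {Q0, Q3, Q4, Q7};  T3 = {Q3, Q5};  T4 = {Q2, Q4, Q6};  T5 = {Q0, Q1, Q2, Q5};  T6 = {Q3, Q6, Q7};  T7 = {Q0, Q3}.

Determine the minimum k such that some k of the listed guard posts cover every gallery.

Take {T2, T4, T5}. Their union is {Q0, Q1, Q2, Q3, Q4, Q5, Q6, Q7}, which is all 8 galleries.
Only T5 contains Q1, so T5 is forced; the remaining 4 galleries need at least 2 more guard posts (each remaining guard post adds at most 3) — so at least 3 guard posts are needed, and 3 is optimal.

3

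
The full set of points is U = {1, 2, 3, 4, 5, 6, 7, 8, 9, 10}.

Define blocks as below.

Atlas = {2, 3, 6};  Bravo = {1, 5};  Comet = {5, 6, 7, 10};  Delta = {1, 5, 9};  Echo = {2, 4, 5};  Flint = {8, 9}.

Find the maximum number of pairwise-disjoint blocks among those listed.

Atlas, Bravo, Flint are pairwise disjoint (Atlas={2,3,6}; Bravo={1,5}; Flint={8,9}).
Every remaining block overlaps one of these, and no 4 of the listed blocks are pairwise disjoint, so 3 is the maximum.

3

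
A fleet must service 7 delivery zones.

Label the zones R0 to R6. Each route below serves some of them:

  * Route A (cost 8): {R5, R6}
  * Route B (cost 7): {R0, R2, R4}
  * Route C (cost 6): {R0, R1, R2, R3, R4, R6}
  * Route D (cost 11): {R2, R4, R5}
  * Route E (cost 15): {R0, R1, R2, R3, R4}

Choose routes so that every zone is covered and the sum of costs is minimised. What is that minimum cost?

14

A, C together cover every zone (A ∪ C = {R0, R1, R2, R3, R4, R5, R6}); total cost 8 + 6 = 14.
No covering selection has total cost below 14.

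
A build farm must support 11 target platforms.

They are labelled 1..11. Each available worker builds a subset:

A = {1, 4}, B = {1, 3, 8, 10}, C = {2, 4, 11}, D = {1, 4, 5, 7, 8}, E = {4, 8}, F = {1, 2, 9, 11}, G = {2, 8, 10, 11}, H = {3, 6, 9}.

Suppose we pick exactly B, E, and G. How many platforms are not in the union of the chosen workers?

4

Union of B, E, G = {1, 2, 3, 4, 8, 10, 11}.
Not covered: 5, 6, 7, 9 — 4 platforms.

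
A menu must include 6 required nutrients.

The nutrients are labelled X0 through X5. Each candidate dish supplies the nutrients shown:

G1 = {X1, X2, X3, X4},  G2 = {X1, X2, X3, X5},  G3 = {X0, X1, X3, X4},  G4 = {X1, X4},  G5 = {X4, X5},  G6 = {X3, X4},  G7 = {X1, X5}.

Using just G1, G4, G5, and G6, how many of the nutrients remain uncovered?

Union of G1, G4, G5, G6 = {X1, X2, X3, X4, X5}.
Not covered: X0 — 1 nutrient.

1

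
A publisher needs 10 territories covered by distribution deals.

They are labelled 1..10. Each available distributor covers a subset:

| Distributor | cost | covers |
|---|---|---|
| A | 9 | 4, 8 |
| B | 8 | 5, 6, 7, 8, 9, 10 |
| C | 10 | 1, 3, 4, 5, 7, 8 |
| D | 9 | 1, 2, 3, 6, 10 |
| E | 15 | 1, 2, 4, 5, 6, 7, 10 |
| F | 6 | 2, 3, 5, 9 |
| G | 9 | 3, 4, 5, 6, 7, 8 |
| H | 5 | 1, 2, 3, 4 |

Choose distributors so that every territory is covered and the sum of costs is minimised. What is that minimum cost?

13

B, H together cover every territory (B ∪ H = {1, 2, 3, 4, 5, 6, 7, 8, 9, 10}); total cost 8 + 5 = 13.
No covering selection has total cost below 13.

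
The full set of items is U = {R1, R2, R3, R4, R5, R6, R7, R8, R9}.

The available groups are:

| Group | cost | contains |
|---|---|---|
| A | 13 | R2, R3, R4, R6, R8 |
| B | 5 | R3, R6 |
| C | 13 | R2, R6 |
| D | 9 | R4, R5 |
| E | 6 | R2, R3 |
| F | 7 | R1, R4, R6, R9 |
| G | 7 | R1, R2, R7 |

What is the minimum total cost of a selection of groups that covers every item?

36

A, D, F, G together cover every item (A ∪ D ∪ F ∪ G = {R1, R2, R3, R4, R5, R6, R7, R8, R9}); total cost 13 + 9 + 7 + 7 = 36.
The greedy pick F, E, G, D, A costs 42; no covering selection beats 36.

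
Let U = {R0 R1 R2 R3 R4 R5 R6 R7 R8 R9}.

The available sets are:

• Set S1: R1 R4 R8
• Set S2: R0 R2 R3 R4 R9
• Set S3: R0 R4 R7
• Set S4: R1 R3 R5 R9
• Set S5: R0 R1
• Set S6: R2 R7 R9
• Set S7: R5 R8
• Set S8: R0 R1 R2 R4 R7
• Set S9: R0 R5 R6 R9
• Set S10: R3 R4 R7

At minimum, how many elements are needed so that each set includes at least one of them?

4

Take H = {R1, R4, R5, R9}. Each listed set contains at least one of these, so H is a hitting set of size 4.
No choice of 3 elements meets every set, so 4 is the minimum.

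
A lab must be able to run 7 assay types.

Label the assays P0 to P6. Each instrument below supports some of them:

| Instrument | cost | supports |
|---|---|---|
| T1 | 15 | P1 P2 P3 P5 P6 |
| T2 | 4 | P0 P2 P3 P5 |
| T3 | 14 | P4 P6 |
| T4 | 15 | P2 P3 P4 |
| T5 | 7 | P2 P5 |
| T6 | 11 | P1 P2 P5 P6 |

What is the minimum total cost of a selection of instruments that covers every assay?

29

T2, T3, T6 together cover every assay (T2 ∪ T3 ∪ T6 = {P0, P1, P2, P3, P4, P5, P6}); total cost 4 + 14 + 11 = 29.
No covering selection has total cost below 29.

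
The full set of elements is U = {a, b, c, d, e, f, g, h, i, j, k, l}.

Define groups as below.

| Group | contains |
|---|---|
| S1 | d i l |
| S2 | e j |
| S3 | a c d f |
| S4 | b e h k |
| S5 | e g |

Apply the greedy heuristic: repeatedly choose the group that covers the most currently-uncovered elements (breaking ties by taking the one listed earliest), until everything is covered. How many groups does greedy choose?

5

Greedy: pick S3 (covers 4 new) → pick S4 (covers 4 new) → pick S1 (covers 2 new) → pick S2 (covers 1 new) → pick S5 (covers 1 new). Total picks: 5.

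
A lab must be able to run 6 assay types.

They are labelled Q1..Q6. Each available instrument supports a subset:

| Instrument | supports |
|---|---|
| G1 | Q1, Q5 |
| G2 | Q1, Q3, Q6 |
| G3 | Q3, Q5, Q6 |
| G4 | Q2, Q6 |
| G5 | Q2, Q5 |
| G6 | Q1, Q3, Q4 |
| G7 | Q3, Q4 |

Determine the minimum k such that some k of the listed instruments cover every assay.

3

G1 and G4 and G6 together: G1 ∪ G4 ∪ G6 = {Q1, Q2, Q3, Q4, Q5, Q6} — every assay is covered.
No 2 of the 7 instruments cover everything (all 21 combinations miss at least one assay), so 3 is optimal.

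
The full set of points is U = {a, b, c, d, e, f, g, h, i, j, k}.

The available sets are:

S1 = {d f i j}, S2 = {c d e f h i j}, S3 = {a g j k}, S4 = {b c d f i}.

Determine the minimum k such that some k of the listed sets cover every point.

3

Take {S2, S3, S4}. Their union is {a, b, c, d, e, f, g, h, i, j, k}, which is all 11 points.
Only S3 contains a, so S3 is forced; the remaining 7 points need at least 2 more sets (each remaining set adds at most 6) — so at least 3 sets are needed, and 3 is optimal.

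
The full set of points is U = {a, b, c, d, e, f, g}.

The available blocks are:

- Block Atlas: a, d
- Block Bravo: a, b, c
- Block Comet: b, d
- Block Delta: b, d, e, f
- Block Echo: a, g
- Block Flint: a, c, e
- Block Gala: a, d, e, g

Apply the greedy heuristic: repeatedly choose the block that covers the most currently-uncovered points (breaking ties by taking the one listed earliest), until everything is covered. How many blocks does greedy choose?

3

Greedy: pick Delta (covers 4 new) → pick Bravo (covers 2 new) → pick Echo (covers 1 new). Total picks: 3.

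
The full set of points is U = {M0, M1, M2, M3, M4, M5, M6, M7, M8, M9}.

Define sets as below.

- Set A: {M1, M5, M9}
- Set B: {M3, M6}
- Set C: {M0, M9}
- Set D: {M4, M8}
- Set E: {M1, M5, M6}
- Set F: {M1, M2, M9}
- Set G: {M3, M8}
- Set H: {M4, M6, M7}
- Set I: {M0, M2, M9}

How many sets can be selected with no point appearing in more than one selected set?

3

B, D, I are pairwise disjoint (B={M3,M6}; D={M4,M8}; I={M0,M2,M9}).
Every remaining set overlaps one of these, and no 4 of the listed sets are pairwise disjoint, so 3 is the maximum.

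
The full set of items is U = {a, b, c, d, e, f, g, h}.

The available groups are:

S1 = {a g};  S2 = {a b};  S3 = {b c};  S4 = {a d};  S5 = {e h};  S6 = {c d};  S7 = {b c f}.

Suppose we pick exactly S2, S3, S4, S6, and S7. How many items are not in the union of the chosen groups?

Union of S2, S3, S4, S6, S7 = {a, b, c, d, f}.
Not covered: e, g, h — 3 items.

3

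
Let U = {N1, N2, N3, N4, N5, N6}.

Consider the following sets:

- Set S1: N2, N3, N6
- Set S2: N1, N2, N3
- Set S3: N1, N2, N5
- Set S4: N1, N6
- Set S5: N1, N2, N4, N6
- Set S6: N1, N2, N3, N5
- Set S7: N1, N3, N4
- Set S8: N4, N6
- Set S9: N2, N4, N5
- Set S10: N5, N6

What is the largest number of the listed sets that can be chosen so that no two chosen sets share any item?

2

S3, S8 are pairwise disjoint (S3={N1,N2,N5}; S8={N4,N6}).
Every remaining set overlaps one of these, and no 3 of the listed sets are pairwise disjoint, so 2 is the maximum.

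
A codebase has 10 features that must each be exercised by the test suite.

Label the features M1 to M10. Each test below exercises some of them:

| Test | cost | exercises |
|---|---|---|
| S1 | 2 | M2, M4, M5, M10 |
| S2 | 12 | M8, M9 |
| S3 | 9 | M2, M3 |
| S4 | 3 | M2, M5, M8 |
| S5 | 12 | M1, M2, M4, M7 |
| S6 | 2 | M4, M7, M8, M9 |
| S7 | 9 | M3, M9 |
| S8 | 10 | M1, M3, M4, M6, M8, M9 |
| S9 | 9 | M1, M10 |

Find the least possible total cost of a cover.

14

S1, S6, S8 together cover every feature (S1 ∪ S6 ∪ S8 = {M1, M2, M3, M4, M5, M6, M7, M8, M9, M10}); total cost 2 + 2 + 10 = 14.
No covering selection has total cost below 14.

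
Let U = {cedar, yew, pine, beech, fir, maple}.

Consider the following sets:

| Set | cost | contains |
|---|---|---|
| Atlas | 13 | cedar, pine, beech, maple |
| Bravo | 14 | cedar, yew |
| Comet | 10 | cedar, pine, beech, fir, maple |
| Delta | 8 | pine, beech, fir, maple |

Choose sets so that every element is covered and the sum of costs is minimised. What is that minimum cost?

22

Bravo, Delta together cover every element (Bravo ∪ Delta = {cedar, yew, pine, beech, fir, maple}); total cost 14 + 8 = 22.
The greedy pick Comet, Bravo costs 24; no covering selection beats 22.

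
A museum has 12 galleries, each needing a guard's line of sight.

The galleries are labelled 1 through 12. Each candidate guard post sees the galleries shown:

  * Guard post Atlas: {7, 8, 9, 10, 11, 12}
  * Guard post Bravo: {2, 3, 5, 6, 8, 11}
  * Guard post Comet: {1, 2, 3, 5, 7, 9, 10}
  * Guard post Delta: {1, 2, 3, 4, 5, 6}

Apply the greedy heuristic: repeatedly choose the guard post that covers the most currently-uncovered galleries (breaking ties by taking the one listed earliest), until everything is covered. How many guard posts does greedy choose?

3

Greedy: pick Comet (covers 7 new) → pick Atlas (covers 3 new) → pick Delta (covers 2 new). Total picks: 3.
(The true minimum cover uses only 2 guard posts, so greedy is not optimal here.)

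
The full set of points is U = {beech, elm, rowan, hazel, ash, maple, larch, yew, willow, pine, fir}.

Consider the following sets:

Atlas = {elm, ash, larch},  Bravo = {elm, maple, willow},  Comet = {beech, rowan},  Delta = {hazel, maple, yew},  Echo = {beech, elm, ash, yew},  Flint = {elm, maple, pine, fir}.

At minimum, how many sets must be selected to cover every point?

Atlas and Bravo and Comet and Delta and Flint together: Atlas ∪ Bravo ∪ Comet ∪ Delta ∪ Flint = {beech, elm, rowan, hazel, ash, maple, larch, yew, willow, pine, fir} — every point is covered.
No 4 of the 6 sets cover everything (all 15 combinations miss at least one point), so 5 is optimal.

5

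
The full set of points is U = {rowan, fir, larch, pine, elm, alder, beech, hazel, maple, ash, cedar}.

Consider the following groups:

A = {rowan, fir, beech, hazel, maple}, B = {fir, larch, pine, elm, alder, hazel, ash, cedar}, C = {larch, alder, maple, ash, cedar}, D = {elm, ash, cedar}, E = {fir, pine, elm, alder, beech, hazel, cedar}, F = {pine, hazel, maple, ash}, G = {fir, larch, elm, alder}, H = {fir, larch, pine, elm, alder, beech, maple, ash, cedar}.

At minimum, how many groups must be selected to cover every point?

Take {A, H}. Their union is {rowan, fir, larch, pine, elm, alder, beech, hazel, maple, ash, cedar}, which is all 11 points.
No single group has all 11 points (the largest, H, has 9), so 2 is optimal.

2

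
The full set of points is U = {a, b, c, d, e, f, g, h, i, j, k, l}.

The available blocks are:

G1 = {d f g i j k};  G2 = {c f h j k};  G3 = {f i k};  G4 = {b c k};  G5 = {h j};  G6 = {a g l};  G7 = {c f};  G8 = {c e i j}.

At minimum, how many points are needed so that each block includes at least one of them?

Take T = {a, c, j, k}. Each listed block contains at least one of these, so T is a hitting set of size 4.
No choice of 3 points meets every block, so 4 is the minimum.

4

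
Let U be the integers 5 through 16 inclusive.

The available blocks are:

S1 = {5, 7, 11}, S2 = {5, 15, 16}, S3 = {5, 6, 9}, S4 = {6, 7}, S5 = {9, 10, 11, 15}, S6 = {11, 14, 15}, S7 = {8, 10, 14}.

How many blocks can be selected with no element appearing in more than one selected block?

S2, S4, S7 are pairwise disjoint (S2={5,15,16}; S4={6,7}; S7={8,10,14}).
Every remaining block overlaps one of these, and no 4 of the listed blocks are pairwise disjoint, so 3 is the maximum.

3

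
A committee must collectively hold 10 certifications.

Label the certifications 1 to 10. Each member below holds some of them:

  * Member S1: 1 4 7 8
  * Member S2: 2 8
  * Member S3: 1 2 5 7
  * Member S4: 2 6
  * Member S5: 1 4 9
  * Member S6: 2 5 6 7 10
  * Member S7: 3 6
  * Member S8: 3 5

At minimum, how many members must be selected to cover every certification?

4

Take {S2, S5, S6, S7}. Their union is {1, 2, 3, 4, 5, 6, 7, 8, 9, 10}, which is all 10 certifications.
No 3 of the 8 members cover everything (all 56 combinations miss at least one certification), so 4 is optimal.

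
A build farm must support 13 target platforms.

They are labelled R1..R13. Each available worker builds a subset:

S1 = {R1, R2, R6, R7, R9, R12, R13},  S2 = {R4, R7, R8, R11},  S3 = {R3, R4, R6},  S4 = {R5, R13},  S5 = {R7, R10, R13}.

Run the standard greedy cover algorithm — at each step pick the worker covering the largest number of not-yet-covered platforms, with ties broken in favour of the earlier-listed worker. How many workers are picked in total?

5

Greedy: pick S1 (covers 7 new) → pick S2 (covers 3 new) → pick S3 (covers 1 new) → pick S4 (covers 1 new) → pick S5 (covers 1 new). Total picks: 5.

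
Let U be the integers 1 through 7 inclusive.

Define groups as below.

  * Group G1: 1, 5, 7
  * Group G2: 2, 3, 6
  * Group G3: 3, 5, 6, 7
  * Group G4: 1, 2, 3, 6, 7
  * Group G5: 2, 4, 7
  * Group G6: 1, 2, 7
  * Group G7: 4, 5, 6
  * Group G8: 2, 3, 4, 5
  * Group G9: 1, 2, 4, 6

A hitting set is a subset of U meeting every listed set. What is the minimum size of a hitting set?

The 2 points {2, 5} hit every group.
The groups G1, G2 are pairwise disjoint, so any hitting set needs a separate point for each — at least 2. Hence 2 is optimal.

2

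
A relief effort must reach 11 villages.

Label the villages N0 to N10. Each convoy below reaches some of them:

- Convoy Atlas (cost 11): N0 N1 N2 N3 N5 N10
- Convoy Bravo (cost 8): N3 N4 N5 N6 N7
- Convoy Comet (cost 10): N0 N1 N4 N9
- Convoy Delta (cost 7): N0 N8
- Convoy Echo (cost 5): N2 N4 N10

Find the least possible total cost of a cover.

30

Bravo, Comet, Delta, Echo together cover every village (Bravo ∪ Comet ∪ Delta ∪ Echo = {N0, N1, N2, N3, N4, N5, N6, N7, N8, N9, N10}); total cost 8 + 10 + 7 + 5 = 30.
No covering selection has total cost below 30.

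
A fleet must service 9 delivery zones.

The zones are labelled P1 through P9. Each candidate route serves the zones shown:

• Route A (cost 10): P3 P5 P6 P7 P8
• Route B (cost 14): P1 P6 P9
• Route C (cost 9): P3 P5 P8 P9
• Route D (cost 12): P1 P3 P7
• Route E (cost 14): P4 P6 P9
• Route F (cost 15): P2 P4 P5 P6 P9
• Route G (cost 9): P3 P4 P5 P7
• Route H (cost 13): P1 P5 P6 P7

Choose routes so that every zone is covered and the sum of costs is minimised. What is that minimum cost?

36

C, D, F together cover every zone (C ∪ D ∪ F = {P1, P2, P3, P4, P5, P6, P7, P8, P9}); total cost 9 + 12 + 15 = 36.
The greedy pick A, F, D costs 37; no covering selection beats 36.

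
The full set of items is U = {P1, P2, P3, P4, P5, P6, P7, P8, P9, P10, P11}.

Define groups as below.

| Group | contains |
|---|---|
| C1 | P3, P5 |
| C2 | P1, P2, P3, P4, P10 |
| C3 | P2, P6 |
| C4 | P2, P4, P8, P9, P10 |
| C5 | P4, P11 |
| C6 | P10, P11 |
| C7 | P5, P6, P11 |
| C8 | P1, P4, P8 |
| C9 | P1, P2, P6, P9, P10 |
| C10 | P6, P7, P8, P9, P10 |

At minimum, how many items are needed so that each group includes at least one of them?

4

H = {P3, P4, P6, P10} meets every group (each contains at least one member of H), and |H| = 4.
The groups C1, C3, C6, C8 are pairwise disjoint, so any hitting set needs a separate item for each — at least 4. Hence 4 is optimal.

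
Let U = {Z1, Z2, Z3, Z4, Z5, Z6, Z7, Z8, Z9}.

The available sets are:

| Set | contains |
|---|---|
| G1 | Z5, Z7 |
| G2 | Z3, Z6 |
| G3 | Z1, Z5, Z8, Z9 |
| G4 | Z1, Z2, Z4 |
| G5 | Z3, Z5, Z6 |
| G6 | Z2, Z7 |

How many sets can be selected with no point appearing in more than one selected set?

3

G2, G3, G6 are pairwise disjoint (G2={Z3,Z6}; G3={Z1,Z5,Z8,Z9}; G6={Z2,Z7}).
Every remaining set overlaps one of these, and no 4 of the listed sets are pairwise disjoint, so 3 is the maximum.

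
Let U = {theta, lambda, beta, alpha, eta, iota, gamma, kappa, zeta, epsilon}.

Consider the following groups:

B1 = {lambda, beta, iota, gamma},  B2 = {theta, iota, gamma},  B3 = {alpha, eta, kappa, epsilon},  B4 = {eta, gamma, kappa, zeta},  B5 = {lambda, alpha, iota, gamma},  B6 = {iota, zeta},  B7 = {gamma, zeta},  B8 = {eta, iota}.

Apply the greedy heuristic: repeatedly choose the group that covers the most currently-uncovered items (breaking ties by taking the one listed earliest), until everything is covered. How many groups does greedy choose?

4

Greedy: pick B1 (covers 4 new) → pick B3 (covers 4 new) → pick B2 (covers 1 new) → pick B4 (covers 1 new). Total picks: 4.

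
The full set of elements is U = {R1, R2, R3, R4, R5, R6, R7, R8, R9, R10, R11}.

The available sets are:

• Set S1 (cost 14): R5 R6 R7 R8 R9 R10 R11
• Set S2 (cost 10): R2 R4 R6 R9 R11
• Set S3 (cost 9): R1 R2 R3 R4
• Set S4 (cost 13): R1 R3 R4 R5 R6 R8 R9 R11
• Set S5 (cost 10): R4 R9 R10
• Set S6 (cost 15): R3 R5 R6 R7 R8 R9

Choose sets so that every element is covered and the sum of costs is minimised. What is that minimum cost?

23

S1, S3 together cover every element (S1 ∪ S3 = {R1, R2, R3, R4, R5, R6, R7, R8, R9, R10, R11}); total cost 14 + 9 = 23.
The greedy pick S4, S1, S3 costs 36; no covering selection beats 23.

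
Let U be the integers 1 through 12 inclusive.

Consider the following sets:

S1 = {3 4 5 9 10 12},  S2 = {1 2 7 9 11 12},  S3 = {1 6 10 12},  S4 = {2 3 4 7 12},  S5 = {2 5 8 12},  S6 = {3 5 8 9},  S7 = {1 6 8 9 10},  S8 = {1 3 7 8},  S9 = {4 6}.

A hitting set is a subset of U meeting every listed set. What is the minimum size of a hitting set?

3

The 3 points {6, 8, 12} hit every set.
No choice of 2 points meets every set, so 3 is the minimum.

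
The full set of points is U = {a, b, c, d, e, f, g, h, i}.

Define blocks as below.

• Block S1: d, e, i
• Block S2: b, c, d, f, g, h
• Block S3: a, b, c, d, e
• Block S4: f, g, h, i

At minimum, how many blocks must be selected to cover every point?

S3 and S4 cover everything between them: the union {a, b, c, d, e, f, g, h, i} is all of U.
No single block has all 9 points (the largest, S2, has 6), so 2 is optimal.

2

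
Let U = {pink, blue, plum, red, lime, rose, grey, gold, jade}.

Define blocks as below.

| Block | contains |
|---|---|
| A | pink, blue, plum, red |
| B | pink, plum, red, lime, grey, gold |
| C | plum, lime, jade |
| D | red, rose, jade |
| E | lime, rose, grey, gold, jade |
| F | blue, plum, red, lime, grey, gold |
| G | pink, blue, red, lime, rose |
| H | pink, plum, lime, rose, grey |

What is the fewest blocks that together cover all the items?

A and E together: A ∪ E = {pink, blue, plum, red, lime, rose, grey, gold, jade} — every item is covered.
No single block has all 9 items (the largest, B, has 6), so 2 is optimal.

2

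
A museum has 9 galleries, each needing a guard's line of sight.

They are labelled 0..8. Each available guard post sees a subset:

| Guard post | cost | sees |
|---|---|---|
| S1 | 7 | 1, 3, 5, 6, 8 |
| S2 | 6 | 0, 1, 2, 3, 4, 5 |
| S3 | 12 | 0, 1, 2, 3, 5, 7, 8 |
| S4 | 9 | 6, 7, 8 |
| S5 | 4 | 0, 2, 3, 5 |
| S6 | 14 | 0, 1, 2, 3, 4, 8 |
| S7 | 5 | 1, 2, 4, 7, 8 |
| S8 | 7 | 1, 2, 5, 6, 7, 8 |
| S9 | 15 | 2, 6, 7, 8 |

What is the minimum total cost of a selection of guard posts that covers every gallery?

S2, S8 together cover every gallery (S2 ∪ S8 = {0, 1, 2, 3, 4, 5, 6, 7, 8}); total cost 6 + 7 = 13.
No covering selection has total cost below 13.

13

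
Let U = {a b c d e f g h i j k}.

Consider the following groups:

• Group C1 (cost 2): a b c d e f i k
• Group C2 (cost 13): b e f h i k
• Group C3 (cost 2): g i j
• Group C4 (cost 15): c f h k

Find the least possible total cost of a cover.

17

C1, C2, C3 together cover every item (C1 ∪ C2 ∪ C3 = {a, b, c, d, e, f, g, h, i, j, k}); total cost 2 + 13 + 2 = 17.
No covering selection has total cost below 17.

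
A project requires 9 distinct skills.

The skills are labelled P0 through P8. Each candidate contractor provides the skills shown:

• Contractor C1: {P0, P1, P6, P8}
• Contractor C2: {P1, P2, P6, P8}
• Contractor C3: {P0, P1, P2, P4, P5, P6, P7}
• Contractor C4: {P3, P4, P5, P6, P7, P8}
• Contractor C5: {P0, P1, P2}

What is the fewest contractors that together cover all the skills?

2

C4 and C5 together: C4 ∪ C5 = {P0, P1, P2, P3, P4, P5, P6, P7, P8} — every skill is covered.
No single contractor has all 9 skills (the largest, C3, has 7), so 2 is optimal.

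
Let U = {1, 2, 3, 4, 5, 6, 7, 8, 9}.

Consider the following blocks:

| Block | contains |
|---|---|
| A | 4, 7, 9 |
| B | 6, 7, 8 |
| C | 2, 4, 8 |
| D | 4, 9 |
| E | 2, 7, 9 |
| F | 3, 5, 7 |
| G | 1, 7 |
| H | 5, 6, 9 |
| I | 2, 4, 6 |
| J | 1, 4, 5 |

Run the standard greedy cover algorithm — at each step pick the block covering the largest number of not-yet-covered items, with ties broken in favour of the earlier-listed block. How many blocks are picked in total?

Greedy: pick A (covers 3 new) → pick B (covers 2 new) → pick F (covers 2 new) → pick C (covers 1 new) → pick G (covers 1 new). Total picks: 5.
(The true minimum cover uses only 4 blocks, so greedy is not optimal here.)

5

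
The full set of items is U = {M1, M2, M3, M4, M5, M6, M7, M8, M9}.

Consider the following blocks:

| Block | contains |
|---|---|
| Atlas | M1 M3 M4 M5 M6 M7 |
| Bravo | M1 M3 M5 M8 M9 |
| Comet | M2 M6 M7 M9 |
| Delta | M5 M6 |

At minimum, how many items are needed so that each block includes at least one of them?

Take H = {M6, M9}. Each listed block contains at least one of these, so H is a hitting set of size 2.
No single item lies in every block, so at least 2 are needed and 2 is optimal.

2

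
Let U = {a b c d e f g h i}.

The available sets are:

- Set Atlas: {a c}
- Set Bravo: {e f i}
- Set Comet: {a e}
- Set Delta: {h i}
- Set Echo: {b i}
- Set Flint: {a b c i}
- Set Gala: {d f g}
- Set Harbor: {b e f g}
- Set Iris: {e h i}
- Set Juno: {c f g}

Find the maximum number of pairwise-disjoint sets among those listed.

3

Comet, Echo, Gala are pairwise disjoint (Comet={a,e}; Echo={b,i}; Gala={d,f,g}).
Every remaining set overlaps one of these, and no 4 of the listed sets are pairwise disjoint, so 3 is the maximum.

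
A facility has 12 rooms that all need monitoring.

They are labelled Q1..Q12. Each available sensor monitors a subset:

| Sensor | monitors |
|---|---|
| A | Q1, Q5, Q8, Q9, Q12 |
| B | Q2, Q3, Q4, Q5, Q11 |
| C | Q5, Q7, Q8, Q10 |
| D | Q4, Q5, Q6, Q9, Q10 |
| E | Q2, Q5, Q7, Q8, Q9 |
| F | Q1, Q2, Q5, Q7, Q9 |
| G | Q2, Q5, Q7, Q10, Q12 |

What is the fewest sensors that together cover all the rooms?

A and B and D and G together: A ∪ B ∪ D ∪ G = {Q1, Q2, Q3, Q4, Q5, Q6, Q7, Q8, Q9, Q10, Q11, Q12} — every room is covered.
Only D contains Q6, so D is forced; the remaining 7 rooms need at least 3 more sensors (each remaining sensor adds at most 3) — so at least 4 sensors are needed, and 4 is optimal.

4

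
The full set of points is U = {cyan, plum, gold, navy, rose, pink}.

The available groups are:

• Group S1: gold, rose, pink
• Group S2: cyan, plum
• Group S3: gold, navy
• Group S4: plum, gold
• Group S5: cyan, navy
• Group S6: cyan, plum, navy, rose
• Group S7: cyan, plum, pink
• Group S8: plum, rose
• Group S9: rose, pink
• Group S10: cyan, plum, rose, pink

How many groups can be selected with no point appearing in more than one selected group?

S2, S3, S9 are pairwise disjoint (S2={cyan,plum}; S3={gold,navy}; S9={rose,pink}).
Every remaining group overlaps one of these, and no 4 of the listed groups are pairwise disjoint, so 3 is the maximum.

3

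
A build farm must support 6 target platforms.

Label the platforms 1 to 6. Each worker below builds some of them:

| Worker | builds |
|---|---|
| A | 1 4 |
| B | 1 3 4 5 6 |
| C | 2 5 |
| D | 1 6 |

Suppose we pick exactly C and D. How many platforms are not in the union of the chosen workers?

2

Union of C, D = {1, 2, 5, 6}.
Not covered: 3, 4 — 2 platforms.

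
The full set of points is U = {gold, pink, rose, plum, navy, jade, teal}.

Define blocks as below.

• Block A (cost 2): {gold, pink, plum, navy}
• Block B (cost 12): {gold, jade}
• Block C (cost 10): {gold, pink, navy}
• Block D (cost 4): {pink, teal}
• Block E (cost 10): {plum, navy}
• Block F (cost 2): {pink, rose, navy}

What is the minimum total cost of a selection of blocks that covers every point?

20

A, B, D, F together cover every point (A ∪ B ∪ D ∪ F = {gold, pink, rose, plum, navy, jade, teal}); total cost 2 + 12 + 4 + 2 = 20.
No covering selection has total cost below 20.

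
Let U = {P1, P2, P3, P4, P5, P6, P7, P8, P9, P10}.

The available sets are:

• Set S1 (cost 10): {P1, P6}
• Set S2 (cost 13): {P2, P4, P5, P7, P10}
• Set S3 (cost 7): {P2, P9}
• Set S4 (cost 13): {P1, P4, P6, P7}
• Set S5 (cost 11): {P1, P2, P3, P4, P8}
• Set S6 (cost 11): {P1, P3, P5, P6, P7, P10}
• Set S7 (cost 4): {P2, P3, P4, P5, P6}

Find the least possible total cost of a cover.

29

S3, S5, S6 together cover every point (S3 ∪ S5 ∪ S6 = {P1, P2, P3, P4, P5, P6, P7, P8, P9, P10}); total cost 7 + 11 + 11 = 29.
The greedy pick S7, S6, S3, S5 costs 33; no covering selection beats 29.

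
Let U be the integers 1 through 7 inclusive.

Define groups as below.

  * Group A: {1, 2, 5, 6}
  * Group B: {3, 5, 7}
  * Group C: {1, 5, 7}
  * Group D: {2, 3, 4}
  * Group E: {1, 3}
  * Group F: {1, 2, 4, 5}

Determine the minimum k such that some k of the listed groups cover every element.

A and B and F together: A ∪ B ∪ F = {1, 2, 3, 4, 5, 6, 7} — every element is covered.
Only A contains 6, so A is forced; the remaining 3 elements need at least 2 more groups (each remaining group adds at most 2) — so at least 3 groups are needed, and 3 is optimal.

3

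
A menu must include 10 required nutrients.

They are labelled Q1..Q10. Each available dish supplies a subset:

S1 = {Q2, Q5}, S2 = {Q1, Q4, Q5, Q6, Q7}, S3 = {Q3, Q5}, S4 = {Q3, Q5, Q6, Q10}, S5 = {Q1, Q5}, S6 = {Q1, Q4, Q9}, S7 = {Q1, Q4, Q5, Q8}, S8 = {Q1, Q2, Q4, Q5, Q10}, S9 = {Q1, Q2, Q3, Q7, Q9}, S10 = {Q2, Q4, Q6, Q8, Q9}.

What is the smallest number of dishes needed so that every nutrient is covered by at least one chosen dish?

S4 and S9 and S10 together: S4 ∪ S9 ∪ S10 = {Q1, Q2, Q3, Q4, Q5, Q6, Q7, Q8, Q9, Q10} — every nutrient is covered.
No 2 of the 10 dishes cover everything (all 45 combinations miss at least one nutrient), so 3 is optimal.

3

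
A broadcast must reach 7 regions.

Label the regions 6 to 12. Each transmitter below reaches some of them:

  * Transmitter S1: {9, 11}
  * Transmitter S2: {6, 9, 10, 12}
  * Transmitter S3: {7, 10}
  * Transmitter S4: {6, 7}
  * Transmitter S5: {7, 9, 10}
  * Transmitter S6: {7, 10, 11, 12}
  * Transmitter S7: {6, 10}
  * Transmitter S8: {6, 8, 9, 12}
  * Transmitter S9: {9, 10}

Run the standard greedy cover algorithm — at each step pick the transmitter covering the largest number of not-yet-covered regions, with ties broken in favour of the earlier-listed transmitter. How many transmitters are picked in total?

3

Greedy: pick S2 (covers 4 new) → pick S6 (covers 2 new) → pick S8 (covers 1 new). Total picks: 3.
(The true minimum cover uses only 2 transmitters, so greedy is not optimal here.)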